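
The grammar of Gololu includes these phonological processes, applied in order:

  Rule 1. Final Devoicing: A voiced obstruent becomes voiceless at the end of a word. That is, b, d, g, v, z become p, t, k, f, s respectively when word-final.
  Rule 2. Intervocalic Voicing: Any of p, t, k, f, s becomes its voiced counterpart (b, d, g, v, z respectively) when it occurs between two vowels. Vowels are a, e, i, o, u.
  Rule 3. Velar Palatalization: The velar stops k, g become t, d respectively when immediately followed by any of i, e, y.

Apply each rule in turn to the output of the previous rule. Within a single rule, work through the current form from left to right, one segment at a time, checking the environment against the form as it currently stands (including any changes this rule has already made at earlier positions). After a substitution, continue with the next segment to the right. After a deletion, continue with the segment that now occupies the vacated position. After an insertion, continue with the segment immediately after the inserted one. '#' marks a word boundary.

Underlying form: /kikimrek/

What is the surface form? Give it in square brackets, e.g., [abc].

[tidimrek]

Rule 1 Final Devoicing: no change — [kikimrek]
Rule 2 Intervocalic Voicing: [kikimrek] → [kigimrek]
Rule 3 Velar Palatalization: [kigimrek] → [tidimrek]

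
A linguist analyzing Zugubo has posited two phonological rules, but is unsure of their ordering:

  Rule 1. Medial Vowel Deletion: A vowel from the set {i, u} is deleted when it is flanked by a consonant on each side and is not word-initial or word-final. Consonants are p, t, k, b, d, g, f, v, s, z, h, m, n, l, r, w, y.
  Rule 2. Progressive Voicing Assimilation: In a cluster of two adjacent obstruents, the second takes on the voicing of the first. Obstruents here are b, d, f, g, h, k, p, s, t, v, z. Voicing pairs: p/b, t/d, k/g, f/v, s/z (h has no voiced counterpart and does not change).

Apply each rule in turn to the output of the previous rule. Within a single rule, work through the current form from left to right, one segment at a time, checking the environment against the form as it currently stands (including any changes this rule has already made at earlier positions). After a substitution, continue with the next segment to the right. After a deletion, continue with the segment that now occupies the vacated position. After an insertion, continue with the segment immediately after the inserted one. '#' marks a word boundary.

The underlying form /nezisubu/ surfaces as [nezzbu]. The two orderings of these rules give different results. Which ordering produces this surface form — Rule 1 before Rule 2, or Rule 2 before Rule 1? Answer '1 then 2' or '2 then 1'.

Order 1 then 2:
  1 Medial Vowel Deletion: [nezisubu] → [nezsbu]
  2 Progressive Voicing Assimilation: [nezsbu] → [nezzbu]
  result: [nezzbu]
Order 2 then 1:
  2 Progressive Voicing Assimilation: no change — [nezisubu]
  1 Medial Vowel Deletion: [nezisubu] → [nezsbu]
  result: [nezsbu]

1 then 2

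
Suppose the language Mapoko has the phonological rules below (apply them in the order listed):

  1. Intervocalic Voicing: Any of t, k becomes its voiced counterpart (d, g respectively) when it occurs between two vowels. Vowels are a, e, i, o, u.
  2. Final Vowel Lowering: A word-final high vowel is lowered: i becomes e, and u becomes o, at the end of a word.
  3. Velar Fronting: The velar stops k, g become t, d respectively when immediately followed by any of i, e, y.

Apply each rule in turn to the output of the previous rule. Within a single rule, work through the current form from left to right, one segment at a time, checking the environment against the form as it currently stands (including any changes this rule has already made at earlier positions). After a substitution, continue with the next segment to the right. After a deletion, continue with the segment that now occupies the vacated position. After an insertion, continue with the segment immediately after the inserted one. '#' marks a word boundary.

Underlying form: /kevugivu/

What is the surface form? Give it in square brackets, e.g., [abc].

1 Intervocalic Voicing: no change — [kevugivu]
2 Final Vowel Lowering: [kevugivu] → [kevugivo]
3 Velar Fronting: [kevugivo] → [tevudivo]

[tevudivo]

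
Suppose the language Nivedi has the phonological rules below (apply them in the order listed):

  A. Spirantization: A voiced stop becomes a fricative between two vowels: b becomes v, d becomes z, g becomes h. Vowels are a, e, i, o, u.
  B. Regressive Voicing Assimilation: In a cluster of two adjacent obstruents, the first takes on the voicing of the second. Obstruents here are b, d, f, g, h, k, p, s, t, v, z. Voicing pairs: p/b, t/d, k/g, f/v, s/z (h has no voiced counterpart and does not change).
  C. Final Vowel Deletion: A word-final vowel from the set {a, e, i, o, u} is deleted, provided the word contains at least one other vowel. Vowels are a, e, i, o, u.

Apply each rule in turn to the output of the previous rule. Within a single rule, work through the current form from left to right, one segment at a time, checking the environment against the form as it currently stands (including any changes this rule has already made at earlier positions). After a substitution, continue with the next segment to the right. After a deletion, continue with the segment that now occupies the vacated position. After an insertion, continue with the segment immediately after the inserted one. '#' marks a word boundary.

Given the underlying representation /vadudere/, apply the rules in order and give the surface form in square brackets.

A Spirantization: [vadudere] → [vazuzere]
B Regressive Voicing Assimilation: no change — [vazuzere]
C Final Vowel Deletion: [vazuzere] → [vazuzer]

[vazuzer]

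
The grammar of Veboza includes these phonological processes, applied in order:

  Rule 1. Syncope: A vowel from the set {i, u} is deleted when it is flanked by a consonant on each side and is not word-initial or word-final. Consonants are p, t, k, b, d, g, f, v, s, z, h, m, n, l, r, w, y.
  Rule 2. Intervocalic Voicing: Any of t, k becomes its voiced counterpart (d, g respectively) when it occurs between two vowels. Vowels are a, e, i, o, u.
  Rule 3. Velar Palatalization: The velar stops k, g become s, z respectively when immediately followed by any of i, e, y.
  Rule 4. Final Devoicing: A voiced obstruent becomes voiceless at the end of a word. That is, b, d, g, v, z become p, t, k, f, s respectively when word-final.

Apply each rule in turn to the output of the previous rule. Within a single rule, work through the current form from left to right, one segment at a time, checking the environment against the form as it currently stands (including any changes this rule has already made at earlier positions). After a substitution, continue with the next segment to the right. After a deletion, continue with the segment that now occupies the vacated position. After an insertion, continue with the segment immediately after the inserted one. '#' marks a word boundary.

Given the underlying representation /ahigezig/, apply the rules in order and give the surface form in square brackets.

Rule 1 Syncope: [ahigezig] → [ahgezg]
Rule 2 Intervocalic Voicing: no change — [ahgezg]
Rule 3 Velar Palatalization: [ahgezg] → [ahzezg]
Rule 4 Final Devoicing: [ahzezg] → [ahzezk]

[ahzezk]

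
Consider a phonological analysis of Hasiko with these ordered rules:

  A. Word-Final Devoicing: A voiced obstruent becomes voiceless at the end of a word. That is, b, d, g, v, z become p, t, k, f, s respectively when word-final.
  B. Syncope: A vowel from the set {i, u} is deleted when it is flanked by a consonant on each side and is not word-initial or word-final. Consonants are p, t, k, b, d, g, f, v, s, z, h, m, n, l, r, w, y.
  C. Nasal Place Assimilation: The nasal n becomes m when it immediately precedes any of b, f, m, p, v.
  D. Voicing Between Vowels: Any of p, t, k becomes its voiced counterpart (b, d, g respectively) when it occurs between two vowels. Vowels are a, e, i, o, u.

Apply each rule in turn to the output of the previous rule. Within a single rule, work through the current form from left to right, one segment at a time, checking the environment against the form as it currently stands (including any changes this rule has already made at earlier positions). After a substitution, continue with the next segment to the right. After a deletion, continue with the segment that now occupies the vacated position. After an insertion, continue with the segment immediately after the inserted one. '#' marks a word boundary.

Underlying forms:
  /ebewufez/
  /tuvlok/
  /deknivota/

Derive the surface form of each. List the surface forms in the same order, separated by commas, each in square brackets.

[ebewfes], [tvlok], [dekmvoda]

/ebewufez/:
  A Word-Final Devoicing: [ebewufez] → [ebewufes]
  B Syncope: [ebewufes] → [ebewfes]
  C Nasal Place Assimilation: no change — [ebewfes]
  D Voicing Between Vowels: no change — [ebewfes]
/tuvlok/:
  A Word-Final Devoicing: no change — [tuvlok]
  B Syncope: [tuvlok] → [tvlok]
  C Nasal Place Assimilation: no change — [tvlok]
  D Voicing Between Vowels: no change — [tvlok]
/deknivota/:
  A Word-Final Devoicing: no change — [deknivota]
  B Syncope: [deknivota] → [deknvota]
  C Nasal Place Assimilation: [deknvota] → [dekmvota]
  D Voicing Between Vowels: [dekmvota] → [dekmvoda]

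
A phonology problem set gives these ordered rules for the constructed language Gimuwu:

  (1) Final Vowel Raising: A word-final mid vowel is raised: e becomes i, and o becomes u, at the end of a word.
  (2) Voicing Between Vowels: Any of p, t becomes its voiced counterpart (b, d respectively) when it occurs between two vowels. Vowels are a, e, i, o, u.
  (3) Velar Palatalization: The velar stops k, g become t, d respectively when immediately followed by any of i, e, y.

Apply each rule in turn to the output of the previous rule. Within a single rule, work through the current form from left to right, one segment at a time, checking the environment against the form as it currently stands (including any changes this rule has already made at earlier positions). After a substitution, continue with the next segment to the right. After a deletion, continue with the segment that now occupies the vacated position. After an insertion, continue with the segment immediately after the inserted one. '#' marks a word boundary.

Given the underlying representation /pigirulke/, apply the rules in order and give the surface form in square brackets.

(1) Final Vowel Raising: [pigirulke] → [pigirulki]
(2) Voicing Between Vowels: no change — [pigirulki]
(3) Velar Palatalization: [pigirulki] → [pidirulti]

[pidirulti]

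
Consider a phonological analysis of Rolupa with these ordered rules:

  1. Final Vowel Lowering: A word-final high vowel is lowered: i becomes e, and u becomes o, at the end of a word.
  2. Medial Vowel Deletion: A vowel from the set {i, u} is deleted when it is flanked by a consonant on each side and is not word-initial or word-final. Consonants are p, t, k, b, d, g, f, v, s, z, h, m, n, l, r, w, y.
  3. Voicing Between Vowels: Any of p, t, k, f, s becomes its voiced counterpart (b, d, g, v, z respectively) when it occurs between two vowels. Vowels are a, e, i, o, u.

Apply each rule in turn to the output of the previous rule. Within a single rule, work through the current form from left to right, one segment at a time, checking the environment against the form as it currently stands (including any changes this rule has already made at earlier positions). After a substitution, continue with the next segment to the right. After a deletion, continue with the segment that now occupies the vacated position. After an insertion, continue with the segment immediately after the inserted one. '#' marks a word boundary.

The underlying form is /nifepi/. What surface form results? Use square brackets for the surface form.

1 Final Vowel Lowering: [nifepi] → [nifepe]
2 Medial Vowel Deletion: [nifepe] → [nfepe]
3 Voicing Between Vowels: [nfepe] → [nfebe]

[nfebe]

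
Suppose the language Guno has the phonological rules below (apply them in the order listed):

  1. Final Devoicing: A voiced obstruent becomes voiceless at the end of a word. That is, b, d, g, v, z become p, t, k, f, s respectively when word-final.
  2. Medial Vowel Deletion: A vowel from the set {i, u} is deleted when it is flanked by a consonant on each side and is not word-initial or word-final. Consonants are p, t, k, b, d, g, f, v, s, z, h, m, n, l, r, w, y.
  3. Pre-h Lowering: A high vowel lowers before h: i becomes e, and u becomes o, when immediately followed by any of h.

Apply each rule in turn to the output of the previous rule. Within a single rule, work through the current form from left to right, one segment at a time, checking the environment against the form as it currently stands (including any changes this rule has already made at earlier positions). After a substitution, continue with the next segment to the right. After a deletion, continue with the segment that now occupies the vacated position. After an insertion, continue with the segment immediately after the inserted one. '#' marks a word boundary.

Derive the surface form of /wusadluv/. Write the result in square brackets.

1 Final Devoicing: [wusadluv] → [wusadluf]
2 Medial Vowel Deletion: [wusadluf] → [wsadlf]
3 Pre-h Lowering: no change — [wsadlf]

[wsadlf]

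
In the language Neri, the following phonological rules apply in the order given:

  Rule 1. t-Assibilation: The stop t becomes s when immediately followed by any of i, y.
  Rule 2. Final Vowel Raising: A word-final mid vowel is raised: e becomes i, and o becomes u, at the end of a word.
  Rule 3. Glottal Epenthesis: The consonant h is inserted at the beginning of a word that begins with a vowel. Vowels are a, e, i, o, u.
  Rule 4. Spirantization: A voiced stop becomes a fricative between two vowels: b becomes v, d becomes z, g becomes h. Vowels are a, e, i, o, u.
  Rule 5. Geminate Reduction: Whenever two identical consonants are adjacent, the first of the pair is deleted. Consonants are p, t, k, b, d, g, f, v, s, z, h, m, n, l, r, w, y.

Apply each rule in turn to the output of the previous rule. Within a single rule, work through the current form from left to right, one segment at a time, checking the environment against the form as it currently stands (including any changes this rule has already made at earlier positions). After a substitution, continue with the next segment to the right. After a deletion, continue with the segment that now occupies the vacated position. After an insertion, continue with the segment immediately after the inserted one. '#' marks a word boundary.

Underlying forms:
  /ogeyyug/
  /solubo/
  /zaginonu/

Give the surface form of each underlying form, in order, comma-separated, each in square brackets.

[hoheyug], [soluvu], [zahinonu]

/ogeyyug/:
  Rule 1 t-Assibilation: no change — [ogeyyug]
  Rule 2 Final Vowel Raising: no change — [ogeyyug]
  Rule 3 Glottal Epenthesis: [ogeyyug] → [hogeyyug]
  Rule 4 Spirantization: [hogeyyug] → [hoheyyug]
  Rule 5 Geminate Reduction: [hoheyyug] → [hoheyug]
/solubo/:
  Rule 1 t-Assibilation: no change — [solubo]
  Rule 2 Final Vowel Raising: [solubo] → [solubu]
  Rule 3 Glottal Epenthesis: no change — [solubu]
  Rule 4 Spirantization: [solubu] → [soluvu]
  Rule 5 Geminate Reduction: no change — [soluvu]
/zaginonu/:
  Rule 1 t-Assibilation: no change — [zaginonu]
  Rule 2 Final Vowel Raising: no change — [zaginonu]
  Rule 3 Glottal Epenthesis: no change — [zaginonu]
  Rule 4 Spirantization: [zaginonu] → [zahinonu]
  Rule 5 Geminate Reduction: no change — [zahinonu]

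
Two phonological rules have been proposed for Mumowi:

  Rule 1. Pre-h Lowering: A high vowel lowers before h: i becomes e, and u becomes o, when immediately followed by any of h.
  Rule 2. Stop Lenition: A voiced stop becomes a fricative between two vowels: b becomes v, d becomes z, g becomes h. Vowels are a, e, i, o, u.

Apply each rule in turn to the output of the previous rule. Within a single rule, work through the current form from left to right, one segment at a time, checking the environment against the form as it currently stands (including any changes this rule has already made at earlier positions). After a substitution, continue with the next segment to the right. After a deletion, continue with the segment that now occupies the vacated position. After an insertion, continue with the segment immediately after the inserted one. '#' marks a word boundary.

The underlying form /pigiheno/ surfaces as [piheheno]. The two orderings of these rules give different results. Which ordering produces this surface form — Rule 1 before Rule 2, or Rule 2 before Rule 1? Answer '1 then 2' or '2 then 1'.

1 then 2

Order 1 then 2:
  1 Pre-h Lowering: [pigiheno] → [pigeheno]
  2 Stop Lenition: [pigeheno] → [piheheno]
  result: [piheheno]
Order 2 then 1:
  2 Stop Lenition: [pigiheno] → [pihiheno]
  1 Pre-h Lowering: [pihiheno] → [peheheno]
  result: [peheheno]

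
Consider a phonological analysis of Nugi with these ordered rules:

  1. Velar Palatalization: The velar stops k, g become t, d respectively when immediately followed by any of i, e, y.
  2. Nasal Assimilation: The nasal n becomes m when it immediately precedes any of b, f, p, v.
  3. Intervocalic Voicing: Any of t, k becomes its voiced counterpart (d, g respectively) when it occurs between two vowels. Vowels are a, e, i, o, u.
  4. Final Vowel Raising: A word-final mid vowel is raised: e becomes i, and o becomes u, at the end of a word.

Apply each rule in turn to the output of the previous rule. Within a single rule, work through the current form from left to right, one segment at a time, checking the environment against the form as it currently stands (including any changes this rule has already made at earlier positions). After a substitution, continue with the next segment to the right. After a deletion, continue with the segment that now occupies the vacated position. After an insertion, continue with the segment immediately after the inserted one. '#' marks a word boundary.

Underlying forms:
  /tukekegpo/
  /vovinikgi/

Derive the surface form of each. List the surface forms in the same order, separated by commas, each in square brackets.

[tudedegpu], [vovinikdi]

/tukekegpo/:
  1 Velar Palatalization: [tukekegpo] → [tutetegpo]
  2 Nasal Assimilation: no change — [tutetegpo]
  3 Intervocalic Voicing: [tutetegpo] → [tudedegpo]
  4 Final Vowel Raising: [tudedegpo] → [tudedegpu]
/vovinikgi/:
  1 Velar Palatalization: [vovinikgi] → [vovinikdi]
  2 Nasal Assimilation: no change — [vovinikdi]
  3 Intervocalic Voicing: no change — [vovinikdi]
  4 Final Vowel Raising: no change — [vovinikdi]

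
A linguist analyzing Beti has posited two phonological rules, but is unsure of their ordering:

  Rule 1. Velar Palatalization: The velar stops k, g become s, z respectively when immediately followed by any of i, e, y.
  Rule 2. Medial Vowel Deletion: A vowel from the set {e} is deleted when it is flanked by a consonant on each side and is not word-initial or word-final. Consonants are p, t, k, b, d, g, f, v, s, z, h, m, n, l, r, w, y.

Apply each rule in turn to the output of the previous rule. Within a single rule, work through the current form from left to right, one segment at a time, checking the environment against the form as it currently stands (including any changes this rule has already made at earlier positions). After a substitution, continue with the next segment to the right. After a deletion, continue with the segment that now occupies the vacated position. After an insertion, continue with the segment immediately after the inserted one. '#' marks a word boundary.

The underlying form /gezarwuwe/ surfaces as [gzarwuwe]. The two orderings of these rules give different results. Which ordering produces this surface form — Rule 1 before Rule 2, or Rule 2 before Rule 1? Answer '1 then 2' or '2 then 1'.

2 then 1

Order 1 then 2:
  1 Velar Palatalization: [gezarwuwe] → [zezarwuwe]
  2 Medial Vowel Deletion: [zezarwuwe] → [zzarwuwe]
  result: [zzarwuwe]
Order 2 then 1:
  2 Medial Vowel Deletion: [gezarwuwe] → [gzarwuwe]
  1 Velar Palatalization: no change — [gzarwuwe]
  result: [gzarwuwe]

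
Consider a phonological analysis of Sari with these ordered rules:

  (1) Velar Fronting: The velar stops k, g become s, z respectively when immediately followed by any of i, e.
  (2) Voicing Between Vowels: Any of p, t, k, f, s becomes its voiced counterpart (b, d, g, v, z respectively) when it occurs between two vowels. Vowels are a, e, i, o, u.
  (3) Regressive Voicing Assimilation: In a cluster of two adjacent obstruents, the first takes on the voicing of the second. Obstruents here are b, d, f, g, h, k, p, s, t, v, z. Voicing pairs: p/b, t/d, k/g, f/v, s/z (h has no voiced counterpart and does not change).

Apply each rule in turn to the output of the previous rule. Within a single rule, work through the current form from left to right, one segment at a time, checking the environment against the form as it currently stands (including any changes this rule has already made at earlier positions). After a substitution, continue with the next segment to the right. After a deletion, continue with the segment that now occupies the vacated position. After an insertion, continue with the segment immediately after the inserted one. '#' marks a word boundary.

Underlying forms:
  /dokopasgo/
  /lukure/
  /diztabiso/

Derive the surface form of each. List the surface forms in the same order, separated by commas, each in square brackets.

/dokopasgo/:
  (1) Velar Fronting: no change — [dokopasgo]
  (2) Voicing Between Vowels: [dokopasgo] → [dogobasgo]
  (3) Regressive Voicing Assimilation: [dogobasgo] → [dogobazgo]
/lukure/:
  (1) Velar Fronting: no change — [lukure]
  (2) Voicing Between Vowels: [lukure] → [lugure]
  (3) Regressive Voicing Assimilation: no change — [lugure]
/diztabiso/:
  (1) Velar Fronting: no change — [diztabiso]
  (2) Voicing Between Vowels: [diztabiso] → [diztabizo]
  (3) Regressive Voicing Assimilation: [diztabizo] → [distabizo]

[dogobazgo], [lugure], [distabizo]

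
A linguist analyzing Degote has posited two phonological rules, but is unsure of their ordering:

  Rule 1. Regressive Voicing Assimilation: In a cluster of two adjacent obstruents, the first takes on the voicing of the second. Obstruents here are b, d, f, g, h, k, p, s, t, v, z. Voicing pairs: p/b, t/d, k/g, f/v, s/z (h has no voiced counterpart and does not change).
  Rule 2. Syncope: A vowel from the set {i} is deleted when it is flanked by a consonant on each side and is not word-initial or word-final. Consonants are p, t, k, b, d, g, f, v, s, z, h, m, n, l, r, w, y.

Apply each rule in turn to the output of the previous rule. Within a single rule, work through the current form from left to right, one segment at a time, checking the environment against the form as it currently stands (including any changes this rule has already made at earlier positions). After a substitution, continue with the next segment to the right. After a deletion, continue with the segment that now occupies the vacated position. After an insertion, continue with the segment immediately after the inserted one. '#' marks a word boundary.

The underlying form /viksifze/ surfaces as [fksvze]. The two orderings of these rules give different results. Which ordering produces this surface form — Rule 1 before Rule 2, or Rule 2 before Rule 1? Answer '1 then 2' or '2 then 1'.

2 then 1

Order 1 then 2:
  1 Regressive Voicing Assimilation: [viksifze] → [viksivze]
  2 Syncope: [viksivze] → [vksvze]
  result: [vksvze]
Order 2 then 1:
  2 Syncope: [viksifze] → [vksfze]
  1 Regressive Voicing Assimilation: [vksfze] → [fksvze]
  result: [fksvze]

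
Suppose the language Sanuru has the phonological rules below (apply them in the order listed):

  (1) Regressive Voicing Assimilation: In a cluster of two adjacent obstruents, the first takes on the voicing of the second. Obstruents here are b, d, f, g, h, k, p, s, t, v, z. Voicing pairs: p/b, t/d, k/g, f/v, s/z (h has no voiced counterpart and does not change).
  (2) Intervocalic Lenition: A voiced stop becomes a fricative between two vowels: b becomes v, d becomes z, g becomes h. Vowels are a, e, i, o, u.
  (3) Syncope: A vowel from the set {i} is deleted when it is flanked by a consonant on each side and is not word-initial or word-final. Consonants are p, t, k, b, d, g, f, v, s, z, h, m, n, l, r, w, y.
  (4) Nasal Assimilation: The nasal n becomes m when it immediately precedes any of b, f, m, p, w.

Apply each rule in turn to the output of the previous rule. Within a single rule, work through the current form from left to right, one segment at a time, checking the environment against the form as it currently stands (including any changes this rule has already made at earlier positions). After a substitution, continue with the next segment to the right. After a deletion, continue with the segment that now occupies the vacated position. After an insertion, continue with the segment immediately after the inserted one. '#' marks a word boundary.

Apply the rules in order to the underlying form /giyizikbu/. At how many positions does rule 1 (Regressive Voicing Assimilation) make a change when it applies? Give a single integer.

1

(1) Regressive Voicing Assimilation: [giyizikbu] → [giyizigbu]
(2) Intervocalic Lenition: no change — [giyizigbu]
(3) Syncope: [giyizigbu] → [gyzgbu]
(4) Nasal Assimilation: no change — [gyzgbu]
Rule 1 changed 1 position(s).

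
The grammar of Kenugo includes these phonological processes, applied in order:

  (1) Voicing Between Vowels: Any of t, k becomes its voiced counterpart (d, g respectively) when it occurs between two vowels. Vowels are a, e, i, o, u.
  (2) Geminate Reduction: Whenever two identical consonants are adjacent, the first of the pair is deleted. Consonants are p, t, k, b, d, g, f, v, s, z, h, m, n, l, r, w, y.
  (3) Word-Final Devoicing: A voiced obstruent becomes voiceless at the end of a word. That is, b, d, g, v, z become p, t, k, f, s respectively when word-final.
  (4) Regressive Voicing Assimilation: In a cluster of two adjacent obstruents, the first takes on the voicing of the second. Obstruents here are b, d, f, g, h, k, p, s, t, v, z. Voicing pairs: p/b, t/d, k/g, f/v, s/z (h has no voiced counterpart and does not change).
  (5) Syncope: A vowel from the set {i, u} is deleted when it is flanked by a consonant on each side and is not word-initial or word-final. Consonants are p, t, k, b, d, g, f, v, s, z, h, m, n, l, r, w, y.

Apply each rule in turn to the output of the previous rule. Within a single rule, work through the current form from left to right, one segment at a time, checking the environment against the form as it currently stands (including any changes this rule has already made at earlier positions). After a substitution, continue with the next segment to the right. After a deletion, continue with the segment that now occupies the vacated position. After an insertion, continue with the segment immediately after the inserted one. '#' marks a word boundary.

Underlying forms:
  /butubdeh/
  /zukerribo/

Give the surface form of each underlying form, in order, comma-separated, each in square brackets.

/butubdeh/:
  (1) Voicing Between Vowels: [butubdeh] → [budubdeh]
  (2) Geminate Reduction: no change — [budubdeh]
  (3) Word-Final Devoicing: no change — [budubdeh]
  (4) Regressive Voicing Assimilation: no change — [budubdeh]
  (5) Syncope: [budubdeh] → [bdbdeh]
/zukerribo/:
  (1) Voicing Between Vowels: [zukerribo] → [zugerribo]
  (2) Geminate Reduction: [zugerribo] → [zugeribo]
  (3) Word-Final Devoicing: no change — [zugeribo]
  (4) Regressive Voicing Assimilation: no change — [zugeribo]
  (5) Syncope: [zugeribo] → [zgerbo]

[bdbdeh], [zgerbo]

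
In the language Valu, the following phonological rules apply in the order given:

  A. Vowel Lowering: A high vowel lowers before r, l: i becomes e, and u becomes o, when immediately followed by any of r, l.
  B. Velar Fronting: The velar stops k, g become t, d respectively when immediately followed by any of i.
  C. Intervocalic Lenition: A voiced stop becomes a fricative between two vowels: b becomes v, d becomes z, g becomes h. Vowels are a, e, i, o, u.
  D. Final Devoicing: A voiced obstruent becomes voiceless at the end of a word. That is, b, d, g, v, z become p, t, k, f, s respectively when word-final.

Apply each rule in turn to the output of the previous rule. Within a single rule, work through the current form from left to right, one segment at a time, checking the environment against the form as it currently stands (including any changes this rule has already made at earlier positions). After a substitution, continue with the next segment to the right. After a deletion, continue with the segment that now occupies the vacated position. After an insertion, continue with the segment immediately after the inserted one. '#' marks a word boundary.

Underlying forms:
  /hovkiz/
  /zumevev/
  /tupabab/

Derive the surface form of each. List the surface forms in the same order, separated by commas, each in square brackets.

/hovkiz/:
  A Vowel Lowering: no change — [hovkiz]
  B Velar Fronting: [hovkiz] → [hovtiz]
  C Intervocalic Lenition: no change — [hovtiz]
  D Final Devoicing: [hovtiz] → [hovtis]
/zumevev/:
  A Vowel Lowering: no change — [zumevev]
  B Velar Fronting: no change — [zumevev]
  C Intervocalic Lenition: no change — [zumevev]
  D Final Devoicing: [zumevev] → [zumevef]
/tupabab/:
  A Vowel Lowering: no change — [tupabab]
  B Velar Fronting: no change — [tupabab]
  C Intervocalic Lenition: [tupabab] → [tupavab]
  D Final Devoicing: [tupavab] → [tupavap]

[hovtis], [zumevef], [tupavap]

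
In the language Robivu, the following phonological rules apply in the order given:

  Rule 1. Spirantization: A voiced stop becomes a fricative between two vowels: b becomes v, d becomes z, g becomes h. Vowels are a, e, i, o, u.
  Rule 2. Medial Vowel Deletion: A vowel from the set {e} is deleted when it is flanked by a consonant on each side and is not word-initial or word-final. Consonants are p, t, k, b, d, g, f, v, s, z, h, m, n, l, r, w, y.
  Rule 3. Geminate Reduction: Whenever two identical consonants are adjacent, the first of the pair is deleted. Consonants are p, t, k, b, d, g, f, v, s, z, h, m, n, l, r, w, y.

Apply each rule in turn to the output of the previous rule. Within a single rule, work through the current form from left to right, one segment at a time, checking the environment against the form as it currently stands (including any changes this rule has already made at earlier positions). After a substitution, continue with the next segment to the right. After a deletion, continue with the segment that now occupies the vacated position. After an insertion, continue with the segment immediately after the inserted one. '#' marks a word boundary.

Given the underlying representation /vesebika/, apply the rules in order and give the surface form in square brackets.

Rule 1 Spirantization: [vesebika] → [vesevika]
Rule 2 Medial Vowel Deletion: [vesevika] → [vsvika]
Rule 3 Geminate Reduction: no change — [vsvika]

[vsvika]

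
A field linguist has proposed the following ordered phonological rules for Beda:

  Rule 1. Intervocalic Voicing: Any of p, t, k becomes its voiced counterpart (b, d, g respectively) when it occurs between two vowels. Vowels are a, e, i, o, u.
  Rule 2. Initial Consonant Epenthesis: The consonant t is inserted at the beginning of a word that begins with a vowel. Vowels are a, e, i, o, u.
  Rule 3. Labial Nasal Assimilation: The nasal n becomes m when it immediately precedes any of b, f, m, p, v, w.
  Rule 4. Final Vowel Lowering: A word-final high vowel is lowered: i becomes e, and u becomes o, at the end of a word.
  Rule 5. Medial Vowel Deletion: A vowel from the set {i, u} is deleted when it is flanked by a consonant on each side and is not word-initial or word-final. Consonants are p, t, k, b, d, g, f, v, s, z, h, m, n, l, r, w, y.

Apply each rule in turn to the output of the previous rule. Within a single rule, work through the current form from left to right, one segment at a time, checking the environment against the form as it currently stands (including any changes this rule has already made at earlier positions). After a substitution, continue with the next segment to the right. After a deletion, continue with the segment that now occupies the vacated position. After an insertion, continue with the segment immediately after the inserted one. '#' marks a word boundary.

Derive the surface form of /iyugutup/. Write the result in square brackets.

Rule 1 Intervocalic Voicing: [iyugutup] → [iyugudup]
Rule 2 Initial Consonant Epenthesis: [iyugudup] → [tiyugudup]
Rule 3 Labial Nasal Assimilation: no change — [tiyugudup]
Rule 4 Final Vowel Lowering: no change — [tiyugudup]
Rule 5 Medial Vowel Deletion: [tiyugudup] → [tygdp]

[tygdp]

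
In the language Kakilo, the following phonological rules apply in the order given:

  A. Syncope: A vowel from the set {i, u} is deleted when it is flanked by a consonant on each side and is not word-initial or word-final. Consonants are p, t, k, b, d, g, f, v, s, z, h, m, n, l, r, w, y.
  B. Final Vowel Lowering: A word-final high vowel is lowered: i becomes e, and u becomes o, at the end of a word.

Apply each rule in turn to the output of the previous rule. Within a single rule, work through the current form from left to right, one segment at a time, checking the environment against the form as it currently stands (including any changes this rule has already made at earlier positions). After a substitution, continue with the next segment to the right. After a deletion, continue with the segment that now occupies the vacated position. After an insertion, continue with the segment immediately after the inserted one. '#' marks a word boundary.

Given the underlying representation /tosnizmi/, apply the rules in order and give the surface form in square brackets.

[tosnzme]

A Syncope: [tosnizmi] → [tosnzmi]
B Final Vowel Lowering: [tosnzmi] → [tosnzme]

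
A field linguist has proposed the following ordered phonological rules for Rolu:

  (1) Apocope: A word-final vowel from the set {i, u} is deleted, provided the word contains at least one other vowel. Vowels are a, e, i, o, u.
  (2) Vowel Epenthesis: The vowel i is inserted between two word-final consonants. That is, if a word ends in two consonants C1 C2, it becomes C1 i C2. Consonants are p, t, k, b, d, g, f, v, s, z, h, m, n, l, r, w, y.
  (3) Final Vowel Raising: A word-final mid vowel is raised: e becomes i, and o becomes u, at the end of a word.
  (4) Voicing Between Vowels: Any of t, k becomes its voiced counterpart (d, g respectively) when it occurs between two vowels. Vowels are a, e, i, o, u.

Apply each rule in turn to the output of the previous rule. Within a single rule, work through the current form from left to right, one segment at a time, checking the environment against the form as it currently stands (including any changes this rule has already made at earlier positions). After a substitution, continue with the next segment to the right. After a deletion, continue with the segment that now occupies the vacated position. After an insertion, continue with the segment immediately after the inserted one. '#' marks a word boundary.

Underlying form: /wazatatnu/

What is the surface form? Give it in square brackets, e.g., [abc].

(1) Apocope: [wazatatnu] → [wazatatn]
(2) Vowel Epenthesis: [wazatatn] → [wazatatin]
(3) Final Vowel Raising: no change — [wazatatin]
(4) Voicing Between Vowels: [wazatatin] → [wazadadin]

[wazadadin]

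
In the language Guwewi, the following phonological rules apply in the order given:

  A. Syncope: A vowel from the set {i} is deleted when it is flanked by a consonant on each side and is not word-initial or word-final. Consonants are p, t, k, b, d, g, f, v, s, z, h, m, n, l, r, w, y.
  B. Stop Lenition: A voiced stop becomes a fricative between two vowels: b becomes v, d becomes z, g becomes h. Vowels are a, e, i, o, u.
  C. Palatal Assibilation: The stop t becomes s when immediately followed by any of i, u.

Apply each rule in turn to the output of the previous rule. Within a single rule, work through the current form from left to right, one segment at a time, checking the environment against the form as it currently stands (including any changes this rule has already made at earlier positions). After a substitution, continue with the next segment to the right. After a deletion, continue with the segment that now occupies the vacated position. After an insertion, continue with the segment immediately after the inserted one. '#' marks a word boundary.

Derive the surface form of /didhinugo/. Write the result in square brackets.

[ddhnuho]

A Syncope: [didhinugo] → [ddhnugo]
B Stop Lenition: [ddhnugo] → [ddhnuho]
C Palatal Assibilation: no change — [ddhnuho]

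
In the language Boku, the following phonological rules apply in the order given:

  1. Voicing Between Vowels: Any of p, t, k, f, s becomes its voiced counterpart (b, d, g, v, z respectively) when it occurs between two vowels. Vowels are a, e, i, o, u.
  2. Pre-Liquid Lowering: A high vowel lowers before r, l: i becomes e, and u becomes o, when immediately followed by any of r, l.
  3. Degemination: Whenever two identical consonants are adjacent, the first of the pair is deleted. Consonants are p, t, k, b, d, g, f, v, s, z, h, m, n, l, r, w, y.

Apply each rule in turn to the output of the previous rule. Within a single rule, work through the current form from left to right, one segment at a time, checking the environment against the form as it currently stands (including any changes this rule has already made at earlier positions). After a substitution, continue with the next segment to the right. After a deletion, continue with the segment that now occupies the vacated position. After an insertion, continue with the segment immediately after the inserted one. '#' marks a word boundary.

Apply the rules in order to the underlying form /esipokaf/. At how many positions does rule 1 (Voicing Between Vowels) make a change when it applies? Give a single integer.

1 Voicing Between Vowels: [esipokaf] → [ezibogaf]
2 Pre-Liquid Lowering: no change — [ezibogaf]
3 Degemination: no change — [ezibogaf]
Rule 1 changed 3 position(s).

3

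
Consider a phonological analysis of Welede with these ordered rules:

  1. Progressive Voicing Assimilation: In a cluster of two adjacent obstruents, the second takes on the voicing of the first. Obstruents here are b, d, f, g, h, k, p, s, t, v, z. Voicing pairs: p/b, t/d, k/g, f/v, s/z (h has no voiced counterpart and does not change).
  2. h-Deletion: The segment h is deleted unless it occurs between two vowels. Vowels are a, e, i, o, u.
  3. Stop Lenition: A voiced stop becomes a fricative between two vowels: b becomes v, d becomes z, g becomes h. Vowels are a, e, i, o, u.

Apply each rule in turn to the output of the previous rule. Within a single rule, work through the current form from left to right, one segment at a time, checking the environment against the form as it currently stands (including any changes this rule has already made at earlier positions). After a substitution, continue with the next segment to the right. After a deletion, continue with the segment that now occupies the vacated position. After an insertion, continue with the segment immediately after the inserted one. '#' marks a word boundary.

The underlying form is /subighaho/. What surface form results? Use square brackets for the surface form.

[suvihaho]

1 Progressive Voicing Assimilation: no change — [subighaho]
2 h-Deletion: [subighaho] → [subigaho]
3 Stop Lenition: [subigaho] → [suvihaho]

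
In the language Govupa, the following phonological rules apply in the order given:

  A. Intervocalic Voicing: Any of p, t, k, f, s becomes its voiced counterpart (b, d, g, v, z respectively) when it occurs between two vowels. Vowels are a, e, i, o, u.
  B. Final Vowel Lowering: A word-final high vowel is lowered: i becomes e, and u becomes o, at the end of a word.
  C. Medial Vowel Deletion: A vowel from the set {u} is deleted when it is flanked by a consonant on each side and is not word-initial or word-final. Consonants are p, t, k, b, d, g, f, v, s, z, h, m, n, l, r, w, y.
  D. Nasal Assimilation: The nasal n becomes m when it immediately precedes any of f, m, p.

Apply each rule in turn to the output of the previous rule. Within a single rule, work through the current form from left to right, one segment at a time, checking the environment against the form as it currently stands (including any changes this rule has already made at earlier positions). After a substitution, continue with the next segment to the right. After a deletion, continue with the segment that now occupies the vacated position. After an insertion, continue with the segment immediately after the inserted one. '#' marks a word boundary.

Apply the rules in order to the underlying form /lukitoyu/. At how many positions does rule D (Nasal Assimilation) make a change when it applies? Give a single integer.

A Intervocalic Voicing: [lukitoyu] → [lugidoyu]
B Final Vowel Lowering: [lugidoyu] → [lugidoyo]
C Medial Vowel Deletion: [lugidoyo] → [lgidoyo]
D Nasal Assimilation: no change — [lgidoyo]
Rule D changed 0 position(s).

0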